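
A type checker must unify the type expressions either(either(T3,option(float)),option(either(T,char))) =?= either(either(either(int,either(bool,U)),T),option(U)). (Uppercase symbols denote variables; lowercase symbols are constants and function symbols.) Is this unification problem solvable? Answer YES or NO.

Decompose either/2: either(T3,option(float)) =?= either(either(int,either(bool,U)),T),  option(either(T,char)) =?= option(U).
Decompose either/2: T3 =?= either(int,either(bool,U)),  option(float) =?= T.
Bind T3 := either(int,either(bool,U)); no other remaining equation mentions T3.
Bind T := option(float); substituting into the remaining equation gives: option(either(option(float),char)) =?= option(U).
Decompose option/1: either(option(float),char) =?= U.
Bind U := either(option(float),char). Substituting into the earlier binding gives T3 := either(int,either(bool,either(option(float),char))).
No equations remain and no clash or occurs-check failure arose, so a unifier exists.

YES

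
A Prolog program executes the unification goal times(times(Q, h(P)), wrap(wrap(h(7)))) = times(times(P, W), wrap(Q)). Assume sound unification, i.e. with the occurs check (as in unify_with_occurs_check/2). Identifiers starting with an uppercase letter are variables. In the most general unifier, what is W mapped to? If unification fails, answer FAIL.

h(wrap(h(7)))

Decompose times/2: times(Q, h(P)) = times(P, W),  wrap(wrap(h(7))) = wrap(Q).
Decompose times/2: Q = P,  h(P) = W.
Bind Q := P; substituting into the one remaining equation that mentions Q gives: wrap(wrap(h(7))) = wrap(P).
Bind W := h(P); no other remaining equation mentions W.
Decompose wrap/1: wrap(h(7)) = P.
Bind P := wrap(h(7)). Substituting into the earlier bindings gives Q := wrap(h(7)), W := h(wrap(h(7))).
MGU = { Q ↦ wrap(h(7)), W ↦ h(wrap(h(7))), P ↦ wrap(h(7)) }, so W ↦ h(wrap(h(7))).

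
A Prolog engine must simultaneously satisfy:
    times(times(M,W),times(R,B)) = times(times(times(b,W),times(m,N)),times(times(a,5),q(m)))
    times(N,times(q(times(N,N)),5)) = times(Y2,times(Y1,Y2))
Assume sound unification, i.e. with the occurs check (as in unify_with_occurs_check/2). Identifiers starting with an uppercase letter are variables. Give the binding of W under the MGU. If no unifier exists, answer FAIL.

Decompose times/2: times(M,W) = times(times(b,W),times(m,N)),  times(R,B) = times(times(a,5),q(m)).
Decompose times/2: M = times(b,W),  W = times(m,N).
Bind M := times(b,W); no other remaining equation mentions M.
Bind W := times(m,N); no other remaining equation mentions W. Substituting into the earlier binding gives M := times(b,times(m,N)).
Decompose times/2: R = times(a,5),  B = q(m).
Bind R := times(a,5); no other remaining equation mentions R.
Bind B := q(m); no other remaining equation mentions B.
Decompose times/2: N = Y2,  times(q(times(N,N)),5) = times(Y1,Y2).
Bind N := Y2; substituting into the remaining equation gives: times(q(times(Y2,Y2)),5) = times(Y1,Y2). Substituting into the earlier bindings gives M := times(b,times(m,Y2)), W := times(m,Y2).
Decompose times/2: q(times(Y2,Y2)) = Y1,  5 = Y2.
Bind Y1 := q(times(Y2,Y2)); no other remaining equation mentions Y1.
Bind Y2 := 5. Substituting into the earlier bindings gives M := times(b,times(m,5)), W := times(m,5), N := 5, Y1 := q(times(5,5)).
MGU = { M = times(b,times(m,5)), W = times(m,5), R = times(a,5), B = q(m), N = 5, Y1 = q(times(5,5)), Y2 = 5 }, so W = times(m,5).

times(m,5)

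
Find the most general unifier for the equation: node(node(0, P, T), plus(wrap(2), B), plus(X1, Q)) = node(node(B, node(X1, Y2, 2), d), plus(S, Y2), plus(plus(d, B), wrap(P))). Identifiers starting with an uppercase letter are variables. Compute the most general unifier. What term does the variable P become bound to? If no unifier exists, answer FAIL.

Decompose node/3: node(0, P, T) = node(B, node(X1, Y2, 2), d),  plus(wrap(2), B) = plus(S, Y2),  plus(X1, Q) = plus(plus(d, B), wrap(P)).
Decompose node/3: 0 = B,  P = node(X1, Y2, 2),  T = d.
Bind B := 0; substituting into the 2 remaining equations that mention B gives: plus(wrap(2), 0) = plus(S, Y2),  plus(X1, Q) = plus(plus(d, 0), wrap(P)).
Bind P := node(X1, Y2, 2); substituting into the one remaining equation that mentions P gives: plus(X1, Q) = plus(plus(d, 0), wrap(node(X1, Y2, 2))).
Bind T := d; no other remaining equation mentions T.
Decompose plus/2: wrap(2) = S,  0 = Y2.
Bind S := wrap(2); no other remaining equation mentions S.
Bind Y2 := 0; substituting into the remaining equation gives: plus(X1, Q) = plus(plus(d, 0), wrap(node(X1, 0, 2))). Substituting into the earlier binding gives P := node(X1, 0, 2).
Decompose plus/2: X1 = plus(d, 0),  Q = wrap(node(X1, 0, 2)).
Bind X1 := plus(d, 0); substituting into the remaining equation gives: Q = wrap(node(plus(d, 0), 0, 2)). Substituting into the earlier binding gives P := node(plus(d, 0), 0, 2).
Bind Q := wrap(node(plus(d, 0), 0, 2)).
MGU = { B ↦ 0, P ↦ node(plus(d, 0), 0, 2), T ↦ d, S ↦ wrap(2), Y2 ↦ 0, X1 ↦ plus(d, 0), Q ↦ wrap(node(plus(d, 0), 0, 2)) }, so P ↦ node(plus(d, 0), 0, 2).

node(plus(d, 0), 0, 2)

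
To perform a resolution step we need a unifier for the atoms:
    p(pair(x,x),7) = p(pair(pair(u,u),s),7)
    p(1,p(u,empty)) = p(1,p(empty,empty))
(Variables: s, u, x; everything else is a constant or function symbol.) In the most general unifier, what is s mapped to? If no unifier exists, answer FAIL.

Decompose p/2: pair(x,x) = pair(pair(u,u),s),  7 = 7.
Decompose pair/2: x = pair(u,u),  x = s.
Bind x := pair(u,u); substituting into the one remaining equation that mentions x gives: pair(u,u) = s.
Bind s := pair(u,u); no other remaining equation mentions s.
Delete trivial equation 7 = 7.
Decompose p/2: 1 = 1,  p(u,empty) = p(empty,empty).
Delete trivial equation 1 = 1.
Decompose p/2: u = empty,  empty = empty.
Bind u := empty; no other remaining equation mentions u. Substituting into the earlier bindings gives x := pair(empty,empty), s := pair(empty,empty).
Delete trivial equation empty = empty.
MGU = { x ↦ pair(empty,empty), s ↦ pair(empty,empty), u ↦ empty }, so s ↦ pair(empty,empty).

pair(empty,empty)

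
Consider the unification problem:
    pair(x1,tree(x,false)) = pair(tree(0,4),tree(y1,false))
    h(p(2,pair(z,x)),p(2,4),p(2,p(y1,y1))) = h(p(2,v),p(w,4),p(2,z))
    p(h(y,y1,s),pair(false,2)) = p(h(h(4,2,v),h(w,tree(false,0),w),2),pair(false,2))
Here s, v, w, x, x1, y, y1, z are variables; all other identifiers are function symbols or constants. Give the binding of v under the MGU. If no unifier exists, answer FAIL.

pair(p(h(2,tree(false,0),2),h(2,tree(false,0),2)),h(2,tree(false,0),2))

Decompose pair/2: x1 = tree(0,4),  tree(x,false) = tree(y1,false).
Bind x1 := tree(0,4); no other remaining equation mentions x1.
Decompose tree/2: x = y1,  false = false.
Bind x := y1; substituting into the one remaining equation that mentions x gives: h(p(2,pair(z,y1)),p(2,4),p(2,p(y1,y1))) = h(p(2,v),p(w,4),p(2,z)).
Delete trivial equation false = false.
Decompose h/3: p(2,pair(z,y1)) = p(2,v),  p(2,4) = p(w,4),  p(2,p(y1,y1)) = p(2,z).
Decompose p/2: 2 = 2,  pair(z,y1) = v.
Delete trivial equation 2 = 2.
Bind v := pair(z,y1); substituting into the one remaining equation that mentions v gives: p(h(y,y1,s),pair(false,2)) = p(h(h(4,2,pair(z,y1)),h(w,tree(false,0),w),2),pair(false,2)).
Decompose p/2: 2 = w,  4 = 4.
Bind w := 2; substituting into the one remaining equation that mentions w gives: p(h(y,y1,s),pair(false,2)) = p(h(h(4,2,pair(z,y1)),h(2,tree(false,0),2),2),pair(false,2)).
Delete trivial equation 4 = 4.
Decompose p/2: 2 = 2,  p(y1,y1) = z.
Delete trivial equation 2 = 2.
Bind z := p(y1,y1); substituting into the remaining equation gives: p(h(y,y1,s),pair(false,2)) = p(h(h(4,2,pair(p(y1,y1),y1)),h(2,tree(false,0),2),2),pair(false,2)). Substituting into the earlier binding gives v := pair(p(y1,y1),y1).
Decompose p/2: h(y,y1,s) = h(h(4,2,pair(p(y1,y1),y1)),h(2,tree(false,0),2),2),  pair(false,2) = pair(false,2).
Decompose h/3: y = h(4,2,pair(p(y1,y1),y1)),  y1 = h(2,tree(false,0),2),  s = 2.
Bind y := h(4,2,pair(p(y1,y1),y1)); no other remaining equation mentions y.
Bind y1 := h(2,tree(false,0),2); no other remaining equation mentions y1. Substituting into the earlier bindings gives x := h(2,tree(false,0),2), v := pair(p(h(2,tree(false,0),2),h(2,tree(false,0),2)),h(2,tree(false,0),2)), z := p(h(2,tree(false,0),2),h(2,tree(false,0),2)), y := h(4,2,pair(p(h(2,tree(false,0),2),h(2,tree(false,0),2)),h(2,tree(false,0),2))).
Bind s := 2; no other remaining equation mentions s.
Delete trivial equation pair(false,2) = pair(false,2).
MGU = { x1 -> tree(0,4), x -> h(2,tree(false,0),2), v -> pair(p(h(2,tree(false,0),2),h(2,tree(false,0),2)),h(2,tree(false,0),2)), w -> 2, z -> p(h(2,tree(false,0),2),h(2,tree(false,0),2)), y -> h(4,2,pair(p(h(2,tree(false,0),2),h(2,tree(false,0),2)),h(2,tree(false,0),2))), y1 -> h(2,tree(false,0),2), s -> 2 }, so v -> pair(p(h(2,tree(false,0),2),h(2,tree(false,0),2)),h(2,tree(false,0),2)).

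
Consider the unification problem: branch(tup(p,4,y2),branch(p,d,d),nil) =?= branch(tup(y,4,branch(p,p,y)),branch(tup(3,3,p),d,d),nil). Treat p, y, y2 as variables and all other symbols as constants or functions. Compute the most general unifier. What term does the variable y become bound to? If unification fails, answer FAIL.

Decompose branch/3: tup(p,4,y2) =?= tup(y,4,branch(p,p,y)),  branch(p,d,d) =?= branch(tup(3,3,p),d,d),  nil =?= nil.
Decompose tup/3: p =?= y,  4 =?= 4,  y2 =?= branch(p,p,y).
Bind p := y; substituting into the 2 remaining equations that mention p gives: y2 =?= branch(y,y,y),  branch(y,d,d) =?= branch(tup(3,3,y),d,d).
Delete trivial equation 4 =?= 4.
Bind y2 := branch(y,y,y); no other remaining equation mentions y2.
Decompose branch/3: y =?= tup(3,3,y),  d =?= d,  d =?= d.
Occurs check fails: y occurs in tup(3,3,y); the equation y =?= tup(3,3,y) has no finite solution.

FAIL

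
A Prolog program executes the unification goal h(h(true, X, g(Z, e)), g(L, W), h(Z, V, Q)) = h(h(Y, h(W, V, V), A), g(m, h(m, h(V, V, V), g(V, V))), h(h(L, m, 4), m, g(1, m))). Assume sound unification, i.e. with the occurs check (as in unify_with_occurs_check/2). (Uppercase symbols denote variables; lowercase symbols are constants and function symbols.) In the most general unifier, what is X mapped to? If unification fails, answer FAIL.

Decompose h/3: h(true, X, g(Z, e)) = h(Y, h(W, V, V), A),  g(L, W) = g(m, h(m, h(V, V, V), g(V, V))),  h(Z, V, Q) = h(h(L, m, 4), m, g(1, m)).
Decompose h/3: true = Y,  X = h(W, V, V),  g(Z, e) = A.
Bind Y := true; no other remaining equation mentions Y.
Bind X := h(W, V, V); no other remaining equation mentions X.
Bind A := g(Z, e); no other remaining equation mentions A.
Decompose g/2: L = m,  W = h(m, h(V, V, V), g(V, V)).
Bind L := m; substituting into the one remaining equation that mentions L gives: h(Z, V, Q) = h(h(m, m, 4), m, g(1, m)).
Bind W := h(m, h(V, V, V), g(V, V)); no other remaining equation mentions W. Substituting into the earlier binding gives X := h(h(m, h(V, V, V), g(V, V)), V, V).
Decompose h/3: Z = h(m, m, 4),  V = m,  Q = g(1, m).
Bind Z := h(m, m, 4); no other remaining equation mentions Z. Substituting into the earlier binding gives A := g(h(m, m, 4), e).
Bind V := m; no other remaining equation mentions V. Substituting into the earlier bindings gives X := h(h(m, h(m, m, m), g(m, m)), m, m), W := h(m, h(m, m, m), g(m, m)).
Bind Q := g(1, m).
MGU = { Y -> true, X -> h(h(m, h(m, m, m), g(m, m)), m, m), A -> g(h(m, m, 4), e), L -> m, W -> h(m, h(m, m, m), g(m, m)), Z -> h(m, m, 4), V -> m, Q -> g(1, m) }, so X -> h(h(m, h(m, m, m), g(m, m)), m, m).

h(h(m, h(m, m, m), g(m, m)), m, m)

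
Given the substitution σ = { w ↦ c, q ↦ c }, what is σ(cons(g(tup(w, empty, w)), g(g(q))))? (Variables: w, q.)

cons(g(tup(c, empty, c)), g(g(c)))

Replace each occurrence of w with c.
Replace each occurrence of q with c.
Result: cons(g(tup(c, empty, c)), g(g(c))).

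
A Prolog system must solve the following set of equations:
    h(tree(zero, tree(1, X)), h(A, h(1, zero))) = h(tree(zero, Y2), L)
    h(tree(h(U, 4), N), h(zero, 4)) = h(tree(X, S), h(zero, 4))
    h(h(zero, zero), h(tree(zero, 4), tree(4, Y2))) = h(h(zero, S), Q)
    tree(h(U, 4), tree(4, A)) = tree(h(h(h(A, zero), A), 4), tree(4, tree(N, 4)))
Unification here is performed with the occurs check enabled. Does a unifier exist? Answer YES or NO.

Decompose h/2: tree(zero, tree(1, X)) = tree(zero, Y2),  h(A, h(1, zero)) = L.
Decompose tree/2: zero = zero,  tree(1, X) = Y2.
Delete trivial equation zero = zero.
Bind Y2 := tree(1, X); substituting into the one remaining equation that mentions Y2 gives: h(h(zero, zero), h(tree(zero, 4), tree(4, tree(1, X)))) = h(h(zero, S), Q).
Bind L := h(A, h(1, zero)); no other remaining equation mentions L.
Decompose h/2: tree(h(U, 4), N) = tree(X, S),  h(zero, 4) = h(zero, 4).
Decompose tree/2: h(U, 4) = X,  N = S.
Bind X := h(U, 4); substituting into the one remaining equation that mentions X gives: h(h(zero, zero), h(tree(zero, 4), tree(4, tree(1, h(U, 4))))) = h(h(zero, S), Q). Substituting into the earlier binding gives Y2 := tree(1, h(U, 4)).
Bind N := S; substituting into the one remaining equation that mentions N gives: tree(h(U, 4), tree(4, A)) = tree(h(h(h(A, zero), A), 4), tree(4, tree(S, 4))).
Delete trivial equation h(zero, 4) = h(zero, 4).
Decompose h/2: h(zero, zero) = h(zero, S),  h(tree(zero, 4), tree(4, tree(1, h(U, 4)))) = Q.
Decompose h/2: zero = zero,  zero = S.
Delete trivial equation zero = zero.
Bind S := zero; substituting into the one remaining equation that mentions S gives: tree(h(U, 4), tree(4, A)) = tree(h(h(h(A, zero), A), 4), tree(4, tree(zero, 4))). Substituting into the earlier binding gives N := zero.
Bind Q := h(tree(zero, 4), tree(4, tree(1, h(U, 4)))); no other remaining equation mentions Q.
Decompose tree/2: h(U, 4) = h(h(h(A, zero), A), 4),  tree(4, A) = tree(4, tree(zero, 4)).
Decompose h/2: U = h(h(A, zero), A),  4 = 4.
Bind U := h(h(A, zero), A); no other remaining equation mentions U. Substituting into the earlier bindings gives Y2 := tree(1, h(h(h(A, zero), A), 4)), X := h(h(h(A, zero), A), 4), Q := h(tree(zero, 4), tree(4, tree(1, h(h(h(A, zero), A), 4)))).
Delete trivial equation 4 = 4.
Decompose tree/2: 4 = 4,  A = tree(zero, 4).
Delete trivial equation 4 = 4.
Bind A := tree(zero, 4). Substituting into the earlier bindings gives Y2 := tree(1, h(h(h(tree(zero, 4), zero), tree(zero, 4)), 4)), L := h(tree(zero, 4), h(1, zero)), X := h(h(h(tree(zero, 4), zero), tree(zero, 4)), 4), Q := h(tree(zero, 4), tree(4, tree(1, h(h(h(tree(zero, 4), zero), tree(zero, 4)), 4)))), U := h(h(tree(zero, 4), zero), tree(zero, 4)).
No equations remain and no clash or occurs-check failure arose, so a unifier exists.

YES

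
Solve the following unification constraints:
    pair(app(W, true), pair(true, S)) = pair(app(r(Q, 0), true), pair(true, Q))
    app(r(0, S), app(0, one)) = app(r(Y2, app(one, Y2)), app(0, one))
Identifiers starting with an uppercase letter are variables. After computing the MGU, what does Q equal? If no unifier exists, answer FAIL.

Decompose pair/2: app(W, true) = app(r(Q, 0), true),  pair(true, S) = pair(true, Q).
Decompose app/2: W = r(Q, 0),  true = true.
Bind W := r(Q, 0); no other remaining equation mentions W.
Delete trivial equation true = true.
Decompose pair/2: true = true,  S = Q.
Delete trivial equation true = true.
Bind S := Q; substituting into the remaining equation gives: app(r(0, Q), app(0, one)) = app(r(Y2, app(one, Y2)), app(0, one)).
Decompose app/2: r(0, Q) = r(Y2, app(one, Y2)),  app(0, one) = app(0, one).
Decompose r/2: 0 = Y2,  Q = app(one, Y2).
Bind Y2 := 0; substituting into the one remaining equation that mentions Y2 gives: Q = app(one, 0).
Bind Q := app(one, 0); no other remaining equation mentions Q. Substituting into the earlier bindings gives W := r(app(one, 0), 0), S := app(one, 0).
Delete trivial equation app(0, one) = app(0, one).
MGU = { W -> r(app(one, 0), 0), S -> app(one, 0), Y2 -> 0, Q -> app(one, 0) }, so Q -> app(one, 0).

app(one, 0)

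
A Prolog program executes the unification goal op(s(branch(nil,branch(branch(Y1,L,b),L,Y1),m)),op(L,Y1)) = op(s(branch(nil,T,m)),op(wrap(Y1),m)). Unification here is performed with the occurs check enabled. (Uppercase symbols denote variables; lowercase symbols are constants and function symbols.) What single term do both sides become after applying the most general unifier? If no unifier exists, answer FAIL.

op(s(branch(nil,branch(branch(m,wrap(m),b),wrap(m),m),m)),op(wrap(m),m))

Decompose op/2: s(branch(nil,branch(branch(Y1,L,b),L,Y1),m)) = s(branch(nil,T,m)),  op(L,Y1) = op(wrap(Y1),m).
Decompose s/1: branch(nil,branch(branch(Y1,L,b),L,Y1),m) = branch(nil,T,m).
Decompose branch/3: nil = nil,  branch(branch(Y1,L,b),L,Y1) = T,  m = m.
Delete trivial equation nil = nil.
Bind T := branch(branch(Y1,L,b),L,Y1); no other remaining equation mentions T.
Delete trivial equation m = m.
Decompose op/2: L = wrap(Y1),  Y1 = m.
Bind L := wrap(Y1); no other remaining equation mentions L. Substituting into the earlier binding gives T := branch(branch(Y1,wrap(Y1),b),wrap(Y1),Y1).
Bind Y1 := m. Substituting into the earlier bindings gives T := branch(branch(m,wrap(m),b),wrap(m),m), L := wrap(m).
Applying the MGU to either side gives op(s(branch(nil,branch(branch(m,wrap(m),b),wrap(m),m),m)),op(wrap(m),m)).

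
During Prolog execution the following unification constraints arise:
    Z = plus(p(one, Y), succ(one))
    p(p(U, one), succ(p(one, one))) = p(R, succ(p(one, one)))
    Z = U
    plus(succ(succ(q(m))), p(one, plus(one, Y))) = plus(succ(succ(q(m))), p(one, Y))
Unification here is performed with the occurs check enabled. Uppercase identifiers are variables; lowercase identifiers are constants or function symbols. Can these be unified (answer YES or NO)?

NO

Bind Z := plus(p(one, Y), succ(one)); substituting into the one remaining equation that mentions Z gives: plus(p(one, Y), succ(one)) = U.
Decompose p/2: p(U, one) = R,  succ(p(one, one)) = succ(p(one, one)).
Bind R := p(U, one); no other remaining equation mentions R.
Delete trivial equation succ(p(one, one)) = succ(p(one, one)).
Bind U := plus(p(one, Y), succ(one)); no other remaining equation mentions U. Substituting into the earlier binding gives R := p(plus(p(one, Y), succ(one)), one).
Decompose plus/2: succ(succ(q(m))) = succ(succ(q(m))),  p(one, plus(one, Y)) = p(one, Y).
Delete trivial equation succ(succ(q(m))) = succ(succ(q(m))).
Decompose p/2: one = one,  plus(one, Y) = Y.
Delete trivial equation one = one.
Occurs check fails: Y occurs in plus(one, Y); the equation Y = plus(one, Y) has no finite solution.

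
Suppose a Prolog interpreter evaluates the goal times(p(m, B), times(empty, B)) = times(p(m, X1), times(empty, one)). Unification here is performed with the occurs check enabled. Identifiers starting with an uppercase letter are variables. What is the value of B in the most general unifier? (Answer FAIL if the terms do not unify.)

one

Decompose times/2: p(m, B) = p(m, X1),  times(empty, B) = times(empty, one).
Decompose p/2: m = m,  B = X1.
Delete trivial equation m = m.
Bind B := X1; substituting into the remaining equation gives: times(empty, X1) = times(empty, one).
Decompose times/2: empty = empty,  X1 = one.
Delete trivial equation empty = empty.
Bind X1 := one. Substituting into the earlier binding gives B := one.
MGU = { B -> one, X1 -> one }, so B -> one.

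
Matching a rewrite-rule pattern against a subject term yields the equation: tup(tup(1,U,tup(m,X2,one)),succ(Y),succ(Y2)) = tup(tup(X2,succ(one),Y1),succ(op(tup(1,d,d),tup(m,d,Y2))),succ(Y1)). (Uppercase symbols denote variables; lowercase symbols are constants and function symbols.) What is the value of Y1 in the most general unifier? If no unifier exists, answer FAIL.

tup(m,1,one)

Decompose tup/3: tup(1,U,tup(m,X2,one)) = tup(X2,succ(one),Y1),  succ(Y) = succ(op(tup(1,d,d),tup(m,d,Y2))),  succ(Y2) = succ(Y1).
Decompose tup/3: 1 = X2,  U = succ(one),  tup(m,X2,one) = Y1.
Bind X2 := 1; substituting into the one remaining equation that mentions X2 gives: tup(m,1,one) = Y1.
Bind U := succ(one); no other remaining equation mentions U.
Bind Y1 := tup(m,1,one); substituting into the one remaining equation that mentions Y1 gives: succ(Y2) = succ(tup(m,1,one)).
Decompose succ/1: Y = op(tup(1,d,d),tup(m,d,Y2)).
Bind Y := op(tup(1,d,d),tup(m,d,Y2)); no other remaining equation mentions Y.
Decompose succ/1: Y2 = tup(m,1,one).
Bind Y2 := tup(m,1,one). Substituting into the earlier binding gives Y := op(tup(1,d,d),tup(m,d,tup(m,1,one))).
MGU = { X2 -> 1, U -> succ(one), Y1 -> tup(m,1,one), Y -> op(tup(1,d,d),tup(m,d,tup(m,1,one))), Y2 -> tup(m,1,one) }, so Y1 -> tup(m,1,one).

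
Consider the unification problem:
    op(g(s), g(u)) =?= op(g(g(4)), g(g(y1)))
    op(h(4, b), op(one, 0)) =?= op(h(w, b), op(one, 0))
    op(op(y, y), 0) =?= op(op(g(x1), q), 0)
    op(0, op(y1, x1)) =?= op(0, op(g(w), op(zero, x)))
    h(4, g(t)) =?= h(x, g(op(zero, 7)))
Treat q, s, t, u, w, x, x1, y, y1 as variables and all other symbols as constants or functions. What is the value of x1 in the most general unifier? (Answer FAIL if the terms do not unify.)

Decompose op/2: g(s) =?= g(g(4)),  g(u) =?= g(g(y1)).
Decompose g/1: s =?= g(4).
Bind s := g(4); no other remaining equation mentions s.
Decompose g/1: u =?= g(y1).
Bind u := g(y1); no other remaining equation mentions u.
Decompose op/2: h(4, b) =?= h(w, b),  op(one, 0) =?= op(one, 0).
Decompose h/2: 4 =?= w,  b =?= b.
Bind w := 4; substituting into the one remaining equation that mentions w gives: op(0, op(y1, x1)) =?= op(0, op(g(4), op(zero, x))).
Delete trivial equation b =?= b.
Delete trivial equation op(one, 0) =?= op(one, 0).
Decompose op/2: op(y, y) =?= op(g(x1), q),  0 =?= 0.
Decompose op/2: y =?= g(x1),  y =?= q.
Bind y := g(x1); substituting into the one remaining equation that mentions y gives: g(x1) =?= q.
Bind q := g(x1); no other remaining equation mentions q.
Delete trivial equation 0 =?= 0.
Decompose op/2: 0 =?= 0,  op(y1, x1) =?= op(g(4), op(zero, x)).
Delete trivial equation 0 =?= 0.
Decompose op/2: y1 =?= g(4),  x1 =?= op(zero, x).
Bind y1 := g(4); no other remaining equation mentions y1. Substituting into the earlier binding gives u := g(g(4)).
Bind x1 := op(zero, x); no other remaining equation mentions x1. Substituting into the earlier bindings gives y := g(op(zero, x)), q := g(op(zero, x)).
Decompose h/2: 4 =?= x,  g(t) =?= g(op(zero, 7)).
Bind x := 4; no other remaining equation mentions x. Substituting into the earlier bindings gives y := g(op(zero, 4)), q := g(op(zero, 4)), x1 := op(zero, 4).
Decompose g/1: t =?= op(zero, 7).
Bind t := op(zero, 7).
MGU = { s -> g(4), u -> g(g(4)), w -> 4, y -> g(op(zero, 4)), q -> g(op(zero, 4)), y1 -> g(4), x1 -> op(zero, 4), x -> 4, t -> op(zero, 7) }, so x1 -> op(zero, 4).

op(zero, 4)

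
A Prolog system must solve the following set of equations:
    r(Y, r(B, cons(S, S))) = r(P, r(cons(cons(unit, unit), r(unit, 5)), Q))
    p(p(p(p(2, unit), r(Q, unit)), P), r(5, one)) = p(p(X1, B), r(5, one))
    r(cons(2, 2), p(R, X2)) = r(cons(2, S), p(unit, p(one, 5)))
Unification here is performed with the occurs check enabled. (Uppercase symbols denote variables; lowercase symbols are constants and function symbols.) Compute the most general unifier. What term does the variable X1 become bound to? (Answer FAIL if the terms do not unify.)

p(p(2, unit), r(cons(2, 2), unit))

Decompose r/2: Y = P,  r(B, cons(S, S)) = r(cons(cons(unit, unit), r(unit, 5)), Q).
Bind Y := P; no other remaining equation mentions Y.
Decompose r/2: B = cons(cons(unit, unit), r(unit, 5)),  cons(S, S) = Q.
Bind B := cons(cons(unit, unit), r(unit, 5)); substituting into the one remaining equation that mentions B gives: p(p(p(p(2, unit), r(Q, unit)), P), r(5, one)) = p(p(X1, cons(cons(unit, unit), r(unit, 5))), r(5, one)).
Bind Q := cons(S, S); substituting into the one remaining equation that mentions Q gives: p(p(p(p(2, unit), r(cons(S, S), unit)), P), r(5, one)) = p(p(X1, cons(cons(unit, unit), r(unit, 5))), r(5, one)).
Decompose p/2: p(p(p(2, unit), r(cons(S, S), unit)), P) = p(X1, cons(cons(unit, unit), r(unit, 5))),  r(5, one) = r(5, one).
Decompose p/2: p(p(2, unit), r(cons(S, S), unit)) = X1,  P = cons(cons(unit, unit), r(unit, 5)).
Bind X1 := p(p(2, unit), r(cons(S, S), unit)); no other remaining equation mentions X1.
Bind P := cons(cons(unit, unit), r(unit, 5)); no other remaining equation mentions P. Substituting into the earlier binding gives Y := cons(cons(unit, unit), r(unit, 5)).
Delete trivial equation r(5, one) = r(5, one).
Decompose r/2: cons(2, 2) = cons(2, S),  p(R, X2) = p(unit, p(one, 5)).
Decompose cons/2: 2 = 2,  2 = S.
Delete trivial equation 2 = 2.
Bind S := 2; no other remaining equation mentions S. Substituting into the earlier bindings gives Q := cons(2, 2), X1 := p(p(2, unit), r(cons(2, 2), unit)).
Decompose p/2: R = unit,  X2 = p(one, 5).
Bind R := unit; no other remaining equation mentions R.
Bind X2 := p(one, 5).
MGU = { Y = cons(cons(unit, unit), r(unit, 5)), B = cons(cons(unit, unit), r(unit, 5)), Q = cons(2, 2), X1 = p(p(2, unit), r(cons(2, 2), unit)), P = cons(cons(unit, unit), r(unit, 5)), S = 2, R = unit, X2 = p(one, 5) }, so X1 = p(p(2, unit), r(cons(2, 2), unit)).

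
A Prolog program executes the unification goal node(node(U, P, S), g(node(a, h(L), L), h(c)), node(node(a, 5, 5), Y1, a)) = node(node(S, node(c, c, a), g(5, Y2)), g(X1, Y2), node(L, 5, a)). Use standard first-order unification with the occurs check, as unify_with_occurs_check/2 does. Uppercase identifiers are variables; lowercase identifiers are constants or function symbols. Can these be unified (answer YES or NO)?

Decompose node/3: node(U, P, S) = node(S, node(c, c, a), g(5, Y2)),  g(node(a, h(L), L), h(c)) = g(X1, Y2),  node(node(a, 5, 5), Y1, a) = node(L, 5, a).
Decompose node/3: U = S,  P = node(c, c, a),  S = g(5, Y2).
Bind U := S; no other remaining equation mentions U.
Bind P := node(c, c, a); no other remaining equation mentions P.
Bind S := g(5, Y2); no other remaining equation mentions S. Substituting into the earlier binding gives U := g(5, Y2).
Decompose g/2: node(a, h(L), L) = X1,  h(c) = Y2.
Bind X1 := node(a, h(L), L); no other remaining equation mentions X1.
Bind Y2 := h(c); no other remaining equation mentions Y2. Substituting into the earlier bindings gives U := g(5, h(c)), S := g(5, h(c)).
Decompose node/3: node(a, 5, 5) = L,  Y1 = 5,  a = a.
Bind L := node(a, 5, 5); no other remaining equation mentions L. Substituting into the earlier binding gives X1 := node(a, h(node(a, 5, 5)), node(a, 5, 5)).
Bind Y1 := 5; no other remaining equation mentions Y1.
Delete trivial equation a = a.
No equations remain and no clash or occurs-check failure arose, so a unifier exists.

YES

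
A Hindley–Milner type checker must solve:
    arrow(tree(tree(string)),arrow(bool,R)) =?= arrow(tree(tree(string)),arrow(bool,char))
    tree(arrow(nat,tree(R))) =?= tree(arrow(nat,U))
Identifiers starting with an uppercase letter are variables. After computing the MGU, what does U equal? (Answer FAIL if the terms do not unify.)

tree(char)

Decompose arrow/2: tree(tree(string)) =?= tree(tree(string)),  arrow(bool,R) =?= arrow(bool,char).
Delete trivial equation tree(tree(string)) =?= tree(tree(string)).
Decompose arrow/2: bool =?= bool,  R =?= char.
Delete trivial equation bool =?= bool.
Bind R := char; substituting into the remaining equation gives: tree(arrow(nat,tree(char))) =?= tree(arrow(nat,U)).
Decompose tree/1: arrow(nat,tree(char)) =?= arrow(nat,U).
Decompose arrow/2: nat =?= nat,  tree(char) =?= U.
Delete trivial equation nat =?= nat.
Bind U := tree(char).
MGU = { R -> char, U -> tree(char) }, so U -> tree(char).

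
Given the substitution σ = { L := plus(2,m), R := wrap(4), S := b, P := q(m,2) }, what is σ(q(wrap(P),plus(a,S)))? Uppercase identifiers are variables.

q(wrap(q(m,2)),plus(a,b))

Replace each occurrence of S with b.
Replace each occurrence of P with q(m,2).
Result: q(wrap(q(m,2)),plus(a,b)).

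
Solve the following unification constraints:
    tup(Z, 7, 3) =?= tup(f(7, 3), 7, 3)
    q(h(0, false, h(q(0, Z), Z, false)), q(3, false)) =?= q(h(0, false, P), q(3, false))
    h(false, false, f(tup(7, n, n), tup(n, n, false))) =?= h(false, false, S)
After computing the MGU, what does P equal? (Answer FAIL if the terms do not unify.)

h(q(0, f(7, 3)), f(7, 3), false)

Decompose tup/3: Z =?= f(7, 3),  7 =?= 7,  3 =?= 3.
Bind Z := f(7, 3); substituting into the one remaining equation that mentions Z gives: q(h(0, false, h(q(0, f(7, 3)), f(7, 3), false)), q(3, false)) =?= q(h(0, false, P), q(3, false)).
Delete trivial equation 7 =?= 7.
Delete trivial equation 3 =?= 3.
Decompose q/2: h(0, false, h(q(0, f(7, 3)), f(7, 3), false)) =?= h(0, false, P),  q(3, false) =?= q(3, false).
Decompose h/3: 0 =?= 0,  false =?= false,  h(q(0, f(7, 3)), f(7, 3), false) =?= P.
Delete trivial equation 0 =?= 0.
Delete trivial equation false =?= false.
Bind P := h(q(0, f(7, 3)), f(7, 3), false); no other remaining equation mentions P.
Delete trivial equation q(3, false) =?= q(3, false).
Decompose h/3: false =?= false,  false =?= false,  f(tup(7, n, n), tup(n, n, false)) =?= S.
Delete trivial equation false =?= false.
Delete trivial equation false =?= false.
Bind S := f(tup(7, n, n), tup(n, n, false)).
MGU = { Z -> f(7, 3), P -> h(q(0, f(7, 3)), f(7, 3), false), S -> f(tup(7, n, n), tup(n, n, false)) }, so P -> h(q(0, f(7, 3)), f(7, 3), false).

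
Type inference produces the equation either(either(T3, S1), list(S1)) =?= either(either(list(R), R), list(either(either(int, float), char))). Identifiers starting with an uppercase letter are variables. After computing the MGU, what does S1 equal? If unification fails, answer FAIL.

either(either(int, float), char)

Decompose either/2: either(T3, S1) =?= either(list(R), R),  list(S1) =?= list(either(either(int, float), char)).
Decompose either/2: T3 =?= list(R),  S1 =?= R.
Bind T3 := list(R); no other remaining equation mentions T3.
Bind S1 := R; substituting into the remaining equation gives: list(R) =?= list(either(either(int, float), char)).
Decompose list/1: R =?= either(either(int, float), char).
Bind R := either(either(int, float), char). Substituting into the earlier bindings gives T3 := list(either(either(int, float), char)), S1 := either(either(int, float), char).
MGU = { T3 ↦ list(either(either(int, float), char)), S1 ↦ either(either(int, float), char), R ↦ either(either(int, float), char) }, so S1 ↦ either(either(int, float), char).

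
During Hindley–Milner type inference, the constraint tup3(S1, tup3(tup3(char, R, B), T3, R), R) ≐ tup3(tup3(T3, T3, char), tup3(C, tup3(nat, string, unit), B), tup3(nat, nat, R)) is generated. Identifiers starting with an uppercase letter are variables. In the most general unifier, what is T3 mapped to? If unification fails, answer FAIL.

Decompose tup3/3: S1 ≐ tup3(T3, T3, char),  tup3(tup3(char, R, B), T3, R) ≐ tup3(C, tup3(nat, string, unit), B),  R ≐ tup3(nat, nat, R).
Bind S1 := tup3(T3, T3, char); no other remaining equation mentions S1.
Decompose tup3/3: tup3(char, R, B) ≐ C,  T3 ≐ tup3(nat, string, unit),  R ≐ B.
Bind C := tup3(char, R, B); no other remaining equation mentions C.
Bind T3 := tup3(nat, string, unit); no other remaining equation mentions T3. Substituting into the earlier binding gives S1 := tup3(tup3(nat, string, unit), tup3(nat, string, unit), char).
Bind R := B; substituting into the remaining equation gives: B ≐ tup3(nat, nat, B). Substituting into the earlier binding gives C := tup3(char, B, B).
Occurs check fails: B occurs in tup3(nat, nat, B); the equation B ≐ tup3(nat, nat, B) has no finite solution.

FAIL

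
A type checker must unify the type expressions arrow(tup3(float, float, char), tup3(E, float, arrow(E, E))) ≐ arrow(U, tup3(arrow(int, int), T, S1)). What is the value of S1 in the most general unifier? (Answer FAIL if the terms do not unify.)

Decompose arrow/2: tup3(float, float, char) ≐ U,  tup3(E, float, arrow(E, E)) ≐ tup3(arrow(int, int), T, S1).
Bind U := tup3(float, float, char); no other remaining equation mentions U.
Decompose tup3/3: E ≐ arrow(int, int),  float ≐ T,  arrow(E, E) ≐ S1.
Bind E := arrow(int, int); substituting into the one remaining equation that mentions E gives: arrow(arrow(int, int), arrow(int, int)) ≐ S1.
Bind T := float; no other remaining equation mentions T.
Bind S1 := arrow(arrow(int, int), arrow(int, int)).
MGU = { U := tup3(float, float, char), E := arrow(int, int), T := float, S1 := arrow(arrow(int, int), arrow(int, int)) }, so S1 := arrow(arrow(int, int), arrow(int, int)).

arrow(arrow(int, int), arrow(int, int))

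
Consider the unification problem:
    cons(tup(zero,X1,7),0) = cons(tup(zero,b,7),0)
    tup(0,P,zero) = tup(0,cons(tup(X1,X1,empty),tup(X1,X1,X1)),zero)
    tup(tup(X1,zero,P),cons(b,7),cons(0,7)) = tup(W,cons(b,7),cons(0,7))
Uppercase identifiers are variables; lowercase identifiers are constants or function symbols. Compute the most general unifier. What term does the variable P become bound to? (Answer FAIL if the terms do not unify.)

cons(tup(b,b,empty),tup(b,b,b))

Decompose cons/2: tup(zero,X1,7) = tup(zero,b,7),  0 = 0.
Decompose tup/3: zero = zero,  X1 = b,  7 = 7.
Delete trivial equation zero = zero.
Bind X1 := b; substituting into the 2 remaining equations that mention X1 gives: tup(0,P,zero) = tup(0,cons(tup(b,b,empty),tup(b,b,b)),zero),  tup(tup(b,zero,P),cons(b,7),cons(0,7)) = tup(W,cons(b,7),cons(0,7)).
Delete trivial equation 7 = 7.
Delete trivial equation 0 = 0.
Decompose tup/3: 0 = 0,  P = cons(tup(b,b,empty),tup(b,b,b)),  zero = zero.
Delete trivial equation 0 = 0.
Bind P := cons(tup(b,b,empty),tup(b,b,b)); substituting into the one remaining equation that mentions P gives: tup(tup(b,zero,cons(tup(b,b,empty),tup(b,b,b))),cons(b,7),cons(0,7)) = tup(W,cons(b,7),cons(0,7)).
Delete trivial equation zero = zero.
Decompose tup/3: tup(b,zero,cons(tup(b,b,empty),tup(b,b,b))) = W,  cons(b,7) = cons(b,7),  cons(0,7) = cons(0,7).
Bind W := tup(b,zero,cons(tup(b,b,empty),tup(b,b,b))); no other remaining equation mentions W.
Delete trivial equation cons(b,7) = cons(b,7).
Delete trivial equation cons(0,7) = cons(0,7).
MGU = { X1 := b, P := cons(tup(b,b,empty),tup(b,b,b)), W := tup(b,zero,cons(tup(b,b,empty),tup(b,b,b))) }, so P := cons(tup(b,b,empty),tup(b,b,b)).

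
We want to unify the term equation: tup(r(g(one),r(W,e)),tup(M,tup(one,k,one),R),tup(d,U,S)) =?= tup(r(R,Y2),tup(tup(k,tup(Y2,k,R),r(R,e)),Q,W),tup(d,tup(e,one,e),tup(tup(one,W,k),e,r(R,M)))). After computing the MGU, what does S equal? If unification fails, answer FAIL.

Decompose tup/3: r(g(one),r(W,e)) =?= r(R,Y2),  tup(M,tup(one,k,one),R) =?= tup(tup(k,tup(Y2,k,R),r(R,e)),Q,W),  tup(d,U,S) =?= tup(d,tup(e,one,e),tup(tup(one,W,k),e,r(R,M))).
Decompose r/2: g(one) =?= R,  r(W,e) =?= Y2.
Bind R := g(one); substituting into the 2 remaining equations that mention R gives: tup(M,tup(one,k,one),g(one)) =?= tup(tup(k,tup(Y2,k,g(one)),r(g(one),e)),Q,W),  tup(d,U,S) =?= tup(d,tup(e,one,e),tup(tup(one,W,k),e,r(g(one),M))).
Bind Y2 := r(W,e); substituting into the one remaining equation that mentions Y2 gives: tup(M,tup(one,k,one),g(one)) =?= tup(tup(k,tup(r(W,e),k,g(one)),r(g(one),e)),Q,W).
Decompose tup/3: M =?= tup(k,tup(r(W,e),k,g(one)),r(g(one),e)),  tup(one,k,one) =?= Q,  g(one) =?= W.
Bind M := tup(k,tup(r(W,e),k,g(one)),r(g(one),e)); substituting into the one remaining equation that mentions M gives: tup(d,U,S) =?= tup(d,tup(e,one,e),tup(tup(one,W,k),e,r(g(one),tup(k,tup(r(W,e),k,g(one)),r(g(one),e))))).
Bind Q := tup(one,k,one); no other remaining equation mentions Q.
Bind W := g(one); substituting into the remaining equation gives: tup(d,U,S) =?= tup(d,tup(e,one,e),tup(tup(one,g(one),k),e,r(g(one),tup(k,tup(r(g(one),e),k,g(one)),r(g(one),e))))). Substituting into the earlier bindings gives Y2 := r(g(one),e), M := tup(k,tup(r(g(one),e),k,g(one)),r(g(one),e)).
Decompose tup/3: d =?= d,  U =?= tup(e,one,e),  S =?= tup(tup(one,g(one),k),e,r(g(one),tup(k,tup(r(g(one),e),k,g(one)),r(g(one),e)))).
Delete trivial equation d =?= d.
Bind U := tup(e,one,e); no other remaining equation mentions U.
Bind S := tup(tup(one,g(one),k),e,r(g(one),tup(k,tup(r(g(one),e),k,g(one)),r(g(one),e)))).
MGU = { R := g(one), Y2 := r(g(one),e), M := tup(k,tup(r(g(one),e),k,g(one)),r(g(one),e)), Q := tup(one,k,one), W := g(one), U := tup(e,one,e), S := tup(tup(one,g(one),k),e,r(g(one),tup(k,tup(r(g(one),e),k,g(one)),r(g(one),e)))) }, so S := tup(tup(one,g(one),k),e,r(g(one),tup(k,tup(r(g(one),e),k,g(one)),r(g(one),e)))).

tup(tup(one,g(one),k),e,r(g(one),tup(k,tup(r(g(one),e),k,g(one)),r(g(one),e))))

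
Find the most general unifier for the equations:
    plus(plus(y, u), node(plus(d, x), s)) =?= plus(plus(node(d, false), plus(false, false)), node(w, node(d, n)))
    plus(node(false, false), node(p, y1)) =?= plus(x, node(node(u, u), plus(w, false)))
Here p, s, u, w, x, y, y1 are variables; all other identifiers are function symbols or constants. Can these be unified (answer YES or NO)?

YES

Decompose plus/2: plus(y, u) =?= plus(node(d, false), plus(false, false)),  node(plus(d, x), s) =?= node(w, node(d, n)).
Decompose plus/2: y =?= node(d, false),  u =?= plus(false, false).
Bind y := node(d, false); no other remaining equation mentions y.
Bind u := plus(false, false); substituting into the one remaining equation that mentions u gives: plus(node(false, false), node(p, y1)) =?= plus(x, node(node(plus(false, false), plus(false, false)), plus(w, false))).
Decompose node/2: plus(d, x) =?= w,  s =?= node(d, n).
Bind w := plus(d, x); substituting into the one remaining equation that mentions w gives: plus(node(false, false), node(p, y1)) =?= plus(x, node(node(plus(false, false), plus(false, false)), plus(plus(d, x), false))).
Bind s := node(d, n); no other remaining equation mentions s.
Decompose plus/2: node(false, false) =?= x,  node(p, y1) =?= node(node(plus(false, false), plus(false, false)), plus(plus(d, x), false)).
Bind x := node(false, false); substituting into the remaining equation gives: node(p, y1) =?= node(node(plus(false, false), plus(false, false)), plus(plus(d, node(false, false)), false)). Substituting into the earlier binding gives w := plus(d, node(false, false)).
Decompose node/2: p =?= node(plus(false, false), plus(false, false)),  y1 =?= plus(plus(d, node(false, false)), false).
Bind p := node(plus(false, false), plus(false, false)); no other remaining equation mentions p.
Bind y1 := plus(plus(d, node(false, false)), false).
No equations remain and no clash or occurs-check failure arose, so a unifier exists.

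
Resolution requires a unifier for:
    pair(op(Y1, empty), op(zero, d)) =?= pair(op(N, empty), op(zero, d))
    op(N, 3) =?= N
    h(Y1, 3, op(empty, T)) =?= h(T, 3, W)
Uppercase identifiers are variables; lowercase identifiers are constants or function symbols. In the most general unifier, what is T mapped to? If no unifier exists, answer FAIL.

Decompose pair/2: op(Y1, empty) =?= op(N, empty),  op(zero, d) =?= op(zero, d).
Decompose op/2: Y1 =?= N,  empty =?= empty.
Bind Y1 := N; substituting into the one remaining equation that mentions Y1 gives: h(N, 3, op(empty, T)) =?= h(T, 3, W).
Delete trivial equation empty =?= empty.
Delete trivial equation op(zero, d) =?= op(zero, d).
Occurs check fails: N occurs in op(N, 3); the equation N =?= op(N, 3) has no finite solution.

FAIL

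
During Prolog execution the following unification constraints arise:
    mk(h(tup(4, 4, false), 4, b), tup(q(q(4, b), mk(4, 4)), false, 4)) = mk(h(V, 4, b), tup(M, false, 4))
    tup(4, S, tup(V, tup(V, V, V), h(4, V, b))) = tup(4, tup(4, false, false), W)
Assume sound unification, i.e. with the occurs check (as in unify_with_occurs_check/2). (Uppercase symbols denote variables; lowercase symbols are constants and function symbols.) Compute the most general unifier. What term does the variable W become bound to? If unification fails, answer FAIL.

tup(tup(4, 4, false), tup(tup(4, 4, false), tup(4, 4, false), tup(4, 4, false)), h(4, tup(4, 4, false), b))

Decompose mk/2: h(tup(4, 4, false), 4, b) = h(V, 4, b),  tup(q(q(4, b), mk(4, 4)), false, 4) = tup(M, false, 4).
Decompose h/3: tup(4, 4, false) = V,  4 = 4,  b = b.
Bind V := tup(4, 4, false); substituting into the one remaining equation that mentions V gives: tup(4, S, tup(tup(4, 4, false), tup(tup(4, 4, false), tup(4, 4, false), tup(4, 4, false)), h(4, tup(4, 4, false), b))) = tup(4, tup(4, false, false), W).
Delete trivial equation 4 = 4.
Delete trivial equation b = b.
Decompose tup/3: q(q(4, b), mk(4, 4)) = M,  false = false,  4 = 4.
Bind M := q(q(4, b), mk(4, 4)); no other remaining equation mentions M.
Delete trivial equation false = false.
Delete trivial equation 4 = 4.
Decompose tup/3: 4 = 4,  S = tup(4, false, false),  tup(tup(4, 4, false), tup(tup(4, 4, false), tup(4, 4, false), tup(4, 4, false)), h(4, tup(4, 4, false), b)) = W.
Delete trivial equation 4 = 4.
Bind S := tup(4, false, false); no other remaining equation mentions S.
Bind W := tup(tup(4, 4, false), tup(tup(4, 4, false), tup(4, 4, false), tup(4, 4, false)), h(4, tup(4, 4, false), b)).
MGU = { V ↦ tup(4, 4, false), M ↦ q(q(4, b), mk(4, 4)), S ↦ tup(4, false, false), W ↦ tup(tup(4, 4, false), tup(tup(4, 4, false), tup(4, 4, false), tup(4, 4, false)), h(4, tup(4, 4, false), b)) }, so W ↦ tup(tup(4, 4, false), tup(tup(4, 4, false), tup(4, 4, false), tup(4, 4, false)), h(4, tup(4, 4, false), b)).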